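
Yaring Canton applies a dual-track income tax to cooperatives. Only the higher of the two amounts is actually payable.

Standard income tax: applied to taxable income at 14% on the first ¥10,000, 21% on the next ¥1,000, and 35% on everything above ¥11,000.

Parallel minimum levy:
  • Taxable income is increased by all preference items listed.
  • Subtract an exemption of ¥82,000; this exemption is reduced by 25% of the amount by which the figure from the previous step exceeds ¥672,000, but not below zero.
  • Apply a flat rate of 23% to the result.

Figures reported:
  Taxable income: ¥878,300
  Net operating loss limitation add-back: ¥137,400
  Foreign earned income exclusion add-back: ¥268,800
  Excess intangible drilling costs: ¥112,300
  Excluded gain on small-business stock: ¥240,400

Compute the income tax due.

¥376,556

Standard income tax:
  ¥10,000 × 14% = ¥1,400
  ¥1,000 × 21% = ¥210
  ¥867,300 × 35% = ¥303,555
  → ¥305,165

Parallel minimum levy:
  Adjusted income: ¥878,300 + ¥137,400 + ¥268,800 + ¥112,300 + ¥240,400 = ¥1,637,200
  Exemption: 25% × (¥1,637,200 − ¥672,000) = ¥241,300 ≥ ¥82,000, so the exemption is fully phased out
  Base: ¥1,637,200 − ¥0 = ¥1,637,200
  ¥1,637,200 × 23% = ¥376,556

¥376,556 > ¥305,165, so the parallel minimum levy is the binding amount.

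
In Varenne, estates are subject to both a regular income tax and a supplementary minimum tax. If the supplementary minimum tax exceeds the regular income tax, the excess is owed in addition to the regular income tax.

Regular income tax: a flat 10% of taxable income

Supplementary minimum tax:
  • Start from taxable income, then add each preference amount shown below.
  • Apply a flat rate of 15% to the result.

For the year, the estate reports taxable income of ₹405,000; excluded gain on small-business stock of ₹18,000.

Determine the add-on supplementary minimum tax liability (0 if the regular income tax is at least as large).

Supplementary minimum tax:
  Adjusted income: ₹405,000 + ₹18,000 = ₹423,000
  ₹423,000 × 15% = ₹63,450

Regular income tax:
  ₹405,000 × 10% = ₹40,500

Excess of supplementary minimum tax over regular income tax: ₹63,450 − ₹40,500 = ₹22,950.

₹22,950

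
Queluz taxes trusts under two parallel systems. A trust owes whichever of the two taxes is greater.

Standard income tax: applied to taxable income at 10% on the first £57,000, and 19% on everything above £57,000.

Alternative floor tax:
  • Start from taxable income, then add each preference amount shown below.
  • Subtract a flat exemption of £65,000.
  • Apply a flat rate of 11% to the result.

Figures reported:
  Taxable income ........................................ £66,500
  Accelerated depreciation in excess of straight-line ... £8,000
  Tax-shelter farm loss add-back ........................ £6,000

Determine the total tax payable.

Standard income tax:
  £57,000 × 10% = £5,700
  £9,500 × 19% = £1,805
  → £7,505

Alternative floor tax:
  Adjusted income: £66,500 + £8,000 + £6,000 = £80,500
  Less exemption £65,000 → base £15,500
  £15,500 × 11% = £1,705

£7,505 > £1,705, so the standard income tax governs.

£7,505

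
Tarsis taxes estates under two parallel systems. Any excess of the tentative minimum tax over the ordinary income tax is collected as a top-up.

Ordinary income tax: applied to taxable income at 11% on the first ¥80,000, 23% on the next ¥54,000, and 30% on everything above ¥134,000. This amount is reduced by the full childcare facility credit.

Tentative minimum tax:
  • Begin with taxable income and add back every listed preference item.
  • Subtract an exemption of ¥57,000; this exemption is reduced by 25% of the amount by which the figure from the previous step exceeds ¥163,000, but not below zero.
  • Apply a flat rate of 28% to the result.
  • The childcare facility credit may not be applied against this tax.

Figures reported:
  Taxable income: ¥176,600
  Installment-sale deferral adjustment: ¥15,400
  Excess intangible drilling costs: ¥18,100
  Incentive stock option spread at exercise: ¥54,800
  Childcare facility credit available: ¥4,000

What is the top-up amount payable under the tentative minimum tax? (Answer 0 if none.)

Ordinary income tax:
  ¥80,000 × 11% = ¥8,800
  ¥54,000 × 23% = ¥12,420
  ¥42,600 × 30% = ¥12,780
  → ¥34,000
  Less childcare facility credit ¥4,000 → ¥30,000

Tentative minimum tax:
  Adjusted income: ¥176,600 + ¥15,400 + ¥18,100 + ¥54,800 = ¥264,900
  Exemption: ¥57,000 − 25% × (¥264,900 − ¥163,000) = ¥57,000 − ¥25,475 = ¥31,525
  Base: ¥264,900 − ¥31,525 = ¥233,375
  ¥233,375 × 28% = ¥65,345

Excess of tentative minimum tax over ordinary income tax: ¥65,345 − ¥30,000 = ¥35,345.

¥35,345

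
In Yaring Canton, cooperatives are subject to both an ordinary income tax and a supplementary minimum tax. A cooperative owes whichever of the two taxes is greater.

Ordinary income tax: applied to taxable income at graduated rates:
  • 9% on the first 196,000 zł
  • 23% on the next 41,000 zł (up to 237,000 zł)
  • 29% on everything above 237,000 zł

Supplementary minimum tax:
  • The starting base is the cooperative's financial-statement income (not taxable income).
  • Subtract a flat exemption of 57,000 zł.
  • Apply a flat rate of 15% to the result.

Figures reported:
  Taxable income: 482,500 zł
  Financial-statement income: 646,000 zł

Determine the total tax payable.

Supplementary minimum tax:
  Base (financial-statement income): 646,000 zł
  Less exemption 57,000 zł → base 589,000 zł
  589,000 zł × 15% = 88,350 zł

Ordinary income tax:
  196,000 zł × 9% = 17,640 zł
  41,000 zł × 23% = 9,430 zł
  245,500 zł × 29% = 71,195 zł
  → 98,265 zł

98,265 zł > 88,350 zł, so the ordinary income tax governs.

98,265 zł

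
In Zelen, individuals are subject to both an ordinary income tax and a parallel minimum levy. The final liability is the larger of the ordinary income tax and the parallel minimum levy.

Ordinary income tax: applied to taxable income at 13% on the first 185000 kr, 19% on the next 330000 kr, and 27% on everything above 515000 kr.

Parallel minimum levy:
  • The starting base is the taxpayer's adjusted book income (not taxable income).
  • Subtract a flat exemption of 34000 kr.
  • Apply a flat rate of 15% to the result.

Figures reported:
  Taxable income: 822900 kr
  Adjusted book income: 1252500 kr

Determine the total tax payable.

Parallel minimum levy:
  Base (adjusted book income): 1252500 kr
  Less exemption 34000 kr → base 1218500 kr
  1218500 kr × 15% = 182775 kr

Ordinary income tax:
  185000 kr × 13% = 24050 kr
  330000 kr × 19% = 62700 kr
  307900 kr × 27% = 83133 kr
  → 169883 kr

182775 kr > 169883 kr, so the parallel minimum levy is the binding amount.

182775 kr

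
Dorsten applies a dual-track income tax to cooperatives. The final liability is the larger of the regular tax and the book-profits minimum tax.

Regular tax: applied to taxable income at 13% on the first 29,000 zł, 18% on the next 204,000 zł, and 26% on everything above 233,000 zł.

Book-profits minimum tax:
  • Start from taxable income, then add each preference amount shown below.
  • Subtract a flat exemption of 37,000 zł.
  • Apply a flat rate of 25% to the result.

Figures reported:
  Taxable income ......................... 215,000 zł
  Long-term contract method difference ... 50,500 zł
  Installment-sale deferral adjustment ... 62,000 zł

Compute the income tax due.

72,625 zł

Book-profits minimum tax:
  Adjusted income: 215,000 zł + 50,500 zł + 62,000 zł = 327,500 zł
  Less exemption 37,000 zł → base 290,500 zł
  290,500 zł × 25% = 72,625 zł

Regular tax:
  29,000 zł × 13% = 3,770 zł
  186,000 zł × 18% = 33,480 zł
  → 37,250 zł

72,625 zł > 37,250 zł, so the book-profits minimum tax is the binding amount.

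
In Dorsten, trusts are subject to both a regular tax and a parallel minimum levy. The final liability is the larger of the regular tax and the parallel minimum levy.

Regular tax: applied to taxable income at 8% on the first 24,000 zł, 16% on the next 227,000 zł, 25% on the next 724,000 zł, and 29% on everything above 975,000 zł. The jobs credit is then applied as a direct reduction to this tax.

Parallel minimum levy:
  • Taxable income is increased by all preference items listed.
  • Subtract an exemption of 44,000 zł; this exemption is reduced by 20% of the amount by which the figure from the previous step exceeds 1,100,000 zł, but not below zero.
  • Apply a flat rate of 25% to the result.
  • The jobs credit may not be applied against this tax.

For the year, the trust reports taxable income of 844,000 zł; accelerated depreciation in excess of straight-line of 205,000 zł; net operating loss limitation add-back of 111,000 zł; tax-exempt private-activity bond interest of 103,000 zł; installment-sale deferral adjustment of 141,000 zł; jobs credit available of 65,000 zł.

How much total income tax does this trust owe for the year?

351,000 zł

Regular tax:
  24,000 zł × 8% = 1,920 zł
  227,000 zł × 16% = 36,320 zł
  593,000 zł × 25% = 148,250 zł
  → 186,490 zł
  Less jobs credit 65,000 zł → 121,490 zł

Parallel minimum levy:
  Adjusted income: 844,000 zł + 205,000 zł + 111,000 zł + 103,000 zł + 141,000 zł = 1,404,000 zł
  Exemption: 20% × (1,404,000 zł − 1,100,000 zł) = 60,800 zł ≥ 44,000 zł, so the exemption is fully phased out
  Base: 1,404,000 zł − 0 zł = 1,404,000 zł
  1,404,000 zł × 25% = 351,000 zł

351,000 zł > 121,490 zł, so the parallel minimum levy is the binding amount.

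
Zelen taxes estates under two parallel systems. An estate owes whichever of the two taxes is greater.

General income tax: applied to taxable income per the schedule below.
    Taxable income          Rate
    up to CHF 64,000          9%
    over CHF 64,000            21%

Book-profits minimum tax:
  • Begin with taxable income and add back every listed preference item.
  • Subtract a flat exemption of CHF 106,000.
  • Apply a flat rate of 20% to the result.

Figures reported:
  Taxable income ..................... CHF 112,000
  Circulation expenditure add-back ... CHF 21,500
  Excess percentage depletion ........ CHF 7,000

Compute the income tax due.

CHF 15,840

General income tax:
  CHF 64,000 × 9% = CHF 5,760
  CHF 48,000 × 21% = CHF 10,080
  → CHF 15,840

Book-profits minimum tax:
  Adjusted income: CHF 112,000 + CHF 21,500 + CHF 7,000 = CHF 140,500
  Less exemption CHF 106,000 → base CHF 34,500
  CHF 34,500 × 20% = CHF 6,900

CHF 15,840 > CHF 6,900, so the general income tax governs.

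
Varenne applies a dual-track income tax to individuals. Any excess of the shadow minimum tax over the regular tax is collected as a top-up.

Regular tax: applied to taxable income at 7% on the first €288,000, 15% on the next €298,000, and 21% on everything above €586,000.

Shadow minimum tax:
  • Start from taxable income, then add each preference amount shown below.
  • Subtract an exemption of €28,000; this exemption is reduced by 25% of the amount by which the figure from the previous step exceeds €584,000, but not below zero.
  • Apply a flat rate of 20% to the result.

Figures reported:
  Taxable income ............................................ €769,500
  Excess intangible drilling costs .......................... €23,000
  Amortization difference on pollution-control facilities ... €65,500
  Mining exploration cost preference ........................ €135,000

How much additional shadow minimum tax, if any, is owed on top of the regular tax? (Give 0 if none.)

Shadow minimum tax:
  Adjusted income: €769,500 + €23,000 + €65,500 + €135,000 = €993,000
  Exemption: 25% × (€993,000 − €584,000) = €102,250 ≥ €28,000, so the exemption is fully phased out
  Base: €993,000 − €0 = €993,000
  €993,000 × 20% = €198,600

Regular tax:
  €288,000 × 7% = €20,160
  €298,000 × 15% = €44,700
  €183,500 × 21% = €38,535
  → €103,395

Excess of shadow minimum tax over regular tax: €198,600 − €103,395 = €95,205.

€95,205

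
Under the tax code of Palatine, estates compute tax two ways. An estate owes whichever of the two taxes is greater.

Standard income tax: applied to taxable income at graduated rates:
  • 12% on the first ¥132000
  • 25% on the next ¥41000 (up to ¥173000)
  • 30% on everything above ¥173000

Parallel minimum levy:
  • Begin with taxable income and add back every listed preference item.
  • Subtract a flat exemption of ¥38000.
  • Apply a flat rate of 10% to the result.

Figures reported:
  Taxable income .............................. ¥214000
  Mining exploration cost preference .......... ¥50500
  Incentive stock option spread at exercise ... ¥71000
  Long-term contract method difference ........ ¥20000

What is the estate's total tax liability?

¥38390

Standard income tax:
  ¥132000 × 12% = ¥15840
  ¥41000 × 25% = ¥10250
  ¥41000 × 30% = ¥12300
  → ¥38390

Parallel minimum levy:
  Adjusted income: ¥214000 + ¥50500 + ¥71000 + ¥20000 = ¥355500
  Less exemption ¥38000 → base ¥317500
  ¥317500 × 10% = ¥31750

¥38390 > ¥31750, so the standard income tax governs.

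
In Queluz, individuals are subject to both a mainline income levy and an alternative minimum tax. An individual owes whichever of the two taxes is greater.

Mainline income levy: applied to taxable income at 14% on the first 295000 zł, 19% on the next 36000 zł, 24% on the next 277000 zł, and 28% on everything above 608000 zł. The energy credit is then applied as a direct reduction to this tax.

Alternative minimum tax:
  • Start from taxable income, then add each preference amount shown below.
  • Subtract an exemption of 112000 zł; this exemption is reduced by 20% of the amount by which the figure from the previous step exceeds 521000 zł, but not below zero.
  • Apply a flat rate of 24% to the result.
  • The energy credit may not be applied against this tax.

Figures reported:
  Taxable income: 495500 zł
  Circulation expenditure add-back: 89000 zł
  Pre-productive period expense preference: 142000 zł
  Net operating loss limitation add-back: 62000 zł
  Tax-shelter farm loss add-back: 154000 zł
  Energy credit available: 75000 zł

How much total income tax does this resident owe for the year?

219552 zł

Alternative minimum tax:
  Adjusted income: 495500 zł + 89000 zł + 142000 zł + 62000 zł + 154000 zł = 942500 zł
  Exemption: 112000 zł − 20% × (942500 zł − 521000 zł) = 112000 zł − 84300 zł = 27700 zł
  Base: 942500 zł − 27700 zł = 914800 zł
  914800 zł × 24% = 219552 zł

Mainline income levy:
  295000 zł × 14% = 41300 zł
  36000 zł × 19% = 6840 zł
  164500 zł × 24% = 39480 zł
  → 87620 zł
  Less energy credit 75000 zł → 12620 zł

219552 zł > 12620 zł, so the alternative minimum tax is the binding amount.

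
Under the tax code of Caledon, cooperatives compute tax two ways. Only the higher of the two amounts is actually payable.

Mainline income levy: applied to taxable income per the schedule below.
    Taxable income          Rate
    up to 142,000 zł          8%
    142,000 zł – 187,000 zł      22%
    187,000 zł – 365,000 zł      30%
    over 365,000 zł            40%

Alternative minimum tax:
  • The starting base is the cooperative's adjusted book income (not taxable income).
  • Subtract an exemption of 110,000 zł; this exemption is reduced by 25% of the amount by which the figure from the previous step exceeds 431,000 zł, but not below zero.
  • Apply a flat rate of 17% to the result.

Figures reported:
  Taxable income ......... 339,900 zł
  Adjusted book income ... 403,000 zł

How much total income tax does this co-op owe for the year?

Mainline income levy:
  142,000 zł × 8% = 11,360 zł
  45,000 zł × 22% = 9,900 zł
  152,900 zł × 30% = 45,870 zł
  → 67,130 zł

Alternative minimum tax:
  Base (adjusted book income): 403,000 zł
  Exemption: 403,000 zł ≤ 431,000 zł, so full 110,000 zł applies
  Base: 403,000 zł − 110,000 zł = 293,000 zł
  293,000 zł × 17% = 49,810 zł

67,130 zł > 49,810 zł, so the mainline income levy governs.

67,130 zł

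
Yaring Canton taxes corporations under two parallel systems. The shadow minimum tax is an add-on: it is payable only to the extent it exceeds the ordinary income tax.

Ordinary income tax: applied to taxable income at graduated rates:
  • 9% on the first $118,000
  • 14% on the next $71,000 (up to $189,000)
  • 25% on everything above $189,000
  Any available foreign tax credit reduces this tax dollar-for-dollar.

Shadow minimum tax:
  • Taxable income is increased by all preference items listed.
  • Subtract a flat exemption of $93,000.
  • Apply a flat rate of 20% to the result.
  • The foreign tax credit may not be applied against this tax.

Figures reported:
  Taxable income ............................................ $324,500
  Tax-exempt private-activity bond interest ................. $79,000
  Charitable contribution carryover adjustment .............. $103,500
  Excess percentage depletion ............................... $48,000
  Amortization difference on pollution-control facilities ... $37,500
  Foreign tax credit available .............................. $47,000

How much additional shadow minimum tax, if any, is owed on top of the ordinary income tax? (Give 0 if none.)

$92,465

Shadow minimum tax:
  Adjusted income: $324,500 + $79,000 + $103,500 + $48,000 + $37,500 = $592,500
  Less exemption $93,000 → base $499,500
  $499,500 × 20% = $99,900

Ordinary income tax:
  $118,000 × 9% = $10,620
  $71,000 × 14% = $9,940
  $135,500 × 25% = $33,875
  → $54,435
  Less foreign tax credit $47,000 → $7,435

Excess of shadow minimum tax over ordinary income tax: $99,900 − $7,435 = $92,465.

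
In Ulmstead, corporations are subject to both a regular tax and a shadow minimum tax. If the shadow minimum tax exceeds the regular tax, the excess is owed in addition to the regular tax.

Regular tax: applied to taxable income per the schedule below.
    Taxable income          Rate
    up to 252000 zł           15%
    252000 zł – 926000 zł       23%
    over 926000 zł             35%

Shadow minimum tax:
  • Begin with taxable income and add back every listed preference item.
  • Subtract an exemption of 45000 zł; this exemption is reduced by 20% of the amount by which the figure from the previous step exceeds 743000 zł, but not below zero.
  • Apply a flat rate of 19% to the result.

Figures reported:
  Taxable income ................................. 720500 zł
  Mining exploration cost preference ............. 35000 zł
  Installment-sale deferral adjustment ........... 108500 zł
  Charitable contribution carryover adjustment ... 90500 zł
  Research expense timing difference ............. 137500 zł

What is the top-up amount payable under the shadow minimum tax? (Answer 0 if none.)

Shadow minimum tax:
  Adjusted income: 720500 zł + 35000 zł + 108500 zł + 90500 zł + 137500 zł = 1092000 zł
  Exemption: 20% × (1092000 zł − 743000 zł) = 69800 zł ≥ 45000 zł, so the exemption is fully phased out
  Base: 1092000 zł − 0 zł = 1092000 zł
  1092000 zł × 19% = 207480 zł

Regular tax:
  252000 zł × 15% = 37800 zł
  468500 zł × 23% = 107755 zł
  → 145555 zł

Excess of shadow minimum tax over regular tax: 207480 zł − 145555 zł = 61925 zł.

61925 zł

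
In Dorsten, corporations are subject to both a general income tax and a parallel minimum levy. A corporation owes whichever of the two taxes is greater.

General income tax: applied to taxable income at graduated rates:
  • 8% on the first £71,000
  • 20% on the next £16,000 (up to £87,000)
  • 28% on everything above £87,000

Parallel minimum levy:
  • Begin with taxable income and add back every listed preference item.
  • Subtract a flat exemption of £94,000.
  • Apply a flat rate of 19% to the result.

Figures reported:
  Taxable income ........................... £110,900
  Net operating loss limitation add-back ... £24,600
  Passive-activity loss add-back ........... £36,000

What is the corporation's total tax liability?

Parallel minimum levy:
  Adjusted income: £110,900 + £24,600 + £36,000 = £171,500
  Less exemption £94,000 → base £77,500
  £77,500 × 19% = £14,725

General income tax:
  £71,000 × 8% = £5,680
  £16,000 × 20% = £3,200
  £23,900 × 28% = £6,692
  → £15,572

£15,572 > £14,725, so the general income tax governs.

£15,572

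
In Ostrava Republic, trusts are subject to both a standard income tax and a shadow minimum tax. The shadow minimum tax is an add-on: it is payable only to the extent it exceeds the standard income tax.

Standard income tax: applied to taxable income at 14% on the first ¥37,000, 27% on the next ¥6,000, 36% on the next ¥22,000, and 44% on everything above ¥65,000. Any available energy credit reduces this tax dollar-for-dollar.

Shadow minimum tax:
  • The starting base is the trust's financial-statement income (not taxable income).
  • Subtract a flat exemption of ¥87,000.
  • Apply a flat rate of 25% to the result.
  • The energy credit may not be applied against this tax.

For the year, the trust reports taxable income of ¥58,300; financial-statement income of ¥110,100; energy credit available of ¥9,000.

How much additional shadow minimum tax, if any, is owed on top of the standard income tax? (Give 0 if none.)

¥2,467

Standard income tax:
  ¥37,000 × 14% = ¥5,180
  ¥6,000 × 27% = ¥1,620
  ¥15,300 × 36% = ¥5,508
  → ¥12,308
  Less energy credit ¥9,000 → ¥3,308

Shadow minimum tax:
  Base (financial-statement income): ¥110,100
  Less exemption ¥87,000 → base ¥23,100
  ¥23,100 × 25% = ¥5,775

Excess of shadow minimum tax over standard income tax: ¥5,775 − ¥3,308 = ¥2,467.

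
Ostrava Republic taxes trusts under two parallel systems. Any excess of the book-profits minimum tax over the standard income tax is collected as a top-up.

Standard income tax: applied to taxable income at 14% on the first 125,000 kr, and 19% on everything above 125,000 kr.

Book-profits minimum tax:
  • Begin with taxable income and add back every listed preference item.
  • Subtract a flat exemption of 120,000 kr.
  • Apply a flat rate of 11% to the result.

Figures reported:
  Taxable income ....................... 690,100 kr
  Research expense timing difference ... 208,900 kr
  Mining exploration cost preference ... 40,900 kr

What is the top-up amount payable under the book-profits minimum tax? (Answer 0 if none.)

Standard income tax:
  125,000 kr × 14% = 17,500 kr
  565,100 kr × 19% = 107,369 kr
  → 124,869 kr

Book-profits minimum tax:
  Adjusted income: 690,100 kr + 208,900 kr + 40,900 kr = 939,900 kr
  Less exemption 120,000 kr → base 819,900 kr
  819,900 kr × 11% = 90,189 kr

90,189 kr ≤ 124,869 kr, so no add-on is due.

0 kr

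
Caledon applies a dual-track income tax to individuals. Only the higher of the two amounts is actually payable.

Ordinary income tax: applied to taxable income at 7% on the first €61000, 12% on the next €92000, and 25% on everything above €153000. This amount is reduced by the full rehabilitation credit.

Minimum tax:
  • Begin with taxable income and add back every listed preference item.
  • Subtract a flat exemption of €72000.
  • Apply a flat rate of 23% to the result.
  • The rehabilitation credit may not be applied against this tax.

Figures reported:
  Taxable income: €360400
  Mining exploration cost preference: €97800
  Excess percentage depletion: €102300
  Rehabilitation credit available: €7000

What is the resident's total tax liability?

€112355

Ordinary income tax:
  €61000 × 7% = €4270
  €92000 × 12% = €11040
  €207400 × 25% = €51850
  → €67160
  Less rehabilitation credit €7000 → €60160

Minimum tax:
  Adjusted income: €360400 + €97800 + €102300 = €560500
  Less exemption €72000 → base €488500
  €488500 × 23% = €112355

€112355 > €60160, so the minimum tax is the binding amount.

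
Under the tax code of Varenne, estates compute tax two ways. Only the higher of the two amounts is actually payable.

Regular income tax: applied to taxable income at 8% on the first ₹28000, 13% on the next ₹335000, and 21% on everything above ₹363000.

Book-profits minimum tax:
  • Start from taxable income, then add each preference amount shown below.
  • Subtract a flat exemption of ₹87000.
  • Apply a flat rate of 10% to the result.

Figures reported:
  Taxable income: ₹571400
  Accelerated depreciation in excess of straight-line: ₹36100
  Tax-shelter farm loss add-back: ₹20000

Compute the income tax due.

Regular income tax:
  ₹28000 × 8% = ₹2240
  ₹335000 × 13% = ₹43550
  ₹208400 × 21% = ₹43764
  → ₹89554

Book-profits minimum tax:
  Adjusted income: ₹571400 + ₹36100 + ₹20000 = ₹627500
  Less exemption ₹87000 → base ₹540500
  ₹540500 × 10% = ₹54050

₹89554 > ₹54050, so the regular income tax governs.

₹89554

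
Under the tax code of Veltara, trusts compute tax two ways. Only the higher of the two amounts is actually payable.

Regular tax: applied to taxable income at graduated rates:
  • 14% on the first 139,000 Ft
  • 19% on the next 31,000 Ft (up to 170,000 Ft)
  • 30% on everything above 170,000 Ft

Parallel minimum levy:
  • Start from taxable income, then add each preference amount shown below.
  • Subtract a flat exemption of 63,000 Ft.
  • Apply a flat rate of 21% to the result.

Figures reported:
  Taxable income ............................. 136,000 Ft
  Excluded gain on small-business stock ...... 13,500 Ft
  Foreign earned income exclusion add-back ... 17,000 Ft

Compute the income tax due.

21,735 Ft

Parallel minimum levy:
  Adjusted income: 136,000 Ft + 13,500 Ft + 17,000 Ft = 166,500 Ft
  Less exemption 63,000 Ft → base 103,500 Ft
  103,500 Ft × 21% = 21,735 Ft

Regular tax:
  136,000 Ft × 14% = 19,040 Ft

21,735 Ft > 19,040 Ft, so the parallel minimum levy is the binding amount.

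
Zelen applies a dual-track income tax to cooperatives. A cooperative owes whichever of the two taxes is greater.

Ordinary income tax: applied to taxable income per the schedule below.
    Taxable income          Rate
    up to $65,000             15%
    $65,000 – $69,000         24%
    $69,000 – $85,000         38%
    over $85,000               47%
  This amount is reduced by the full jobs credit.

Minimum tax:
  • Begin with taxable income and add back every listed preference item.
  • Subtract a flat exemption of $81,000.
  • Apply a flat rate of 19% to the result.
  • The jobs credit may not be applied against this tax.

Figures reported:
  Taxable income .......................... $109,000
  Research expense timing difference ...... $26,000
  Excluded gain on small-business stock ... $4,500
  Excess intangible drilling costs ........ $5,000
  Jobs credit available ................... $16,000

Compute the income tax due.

Ordinary income tax:
  $65,000 × 15% = $9,750
  $4,000 × 24% = $960
  $16,000 × 38% = $6,080
  $24,000 × 47% = $11,280
  → $28,070
  Less jobs credit $16,000 → $12,070

Minimum tax:
  Adjusted income: $109,000 + $26,000 + $4,500 + $5,000 = $144,500
  Less exemption $81,000 → base $63,500
  $63,500 × 19% = $12,065

$12,070 > $12,065, so the ordinary income tax governs.

$12,070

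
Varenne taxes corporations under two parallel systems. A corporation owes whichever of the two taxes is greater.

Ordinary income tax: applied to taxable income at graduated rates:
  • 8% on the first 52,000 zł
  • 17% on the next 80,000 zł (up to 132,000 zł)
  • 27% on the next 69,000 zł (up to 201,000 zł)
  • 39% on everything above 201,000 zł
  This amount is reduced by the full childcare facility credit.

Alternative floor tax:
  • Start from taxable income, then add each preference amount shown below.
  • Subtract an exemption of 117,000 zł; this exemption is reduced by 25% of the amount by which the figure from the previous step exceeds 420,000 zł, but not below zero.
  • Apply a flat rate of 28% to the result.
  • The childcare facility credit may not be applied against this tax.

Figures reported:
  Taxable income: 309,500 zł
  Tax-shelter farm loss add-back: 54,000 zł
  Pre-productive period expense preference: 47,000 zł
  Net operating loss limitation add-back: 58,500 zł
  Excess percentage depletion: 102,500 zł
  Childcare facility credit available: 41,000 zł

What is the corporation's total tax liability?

Ordinary income tax:
  52,000 zł × 8% = 4,160 zł
  80,000 zł × 17% = 13,600 zł
  69,000 zł × 27% = 18,630 zł
  108,500 zł × 39% = 42,315 zł
  → 78,705 zł
  Less childcare facility credit 41,000 zł → 37,705 zł

Alternative floor tax:
  Adjusted income: 309,500 zł + 54,000 zł + 47,000 zł + 58,500 zł + 102,500 zł = 571,500 zł
  Exemption: 117,000 zł − 25% × (571,500 zł − 420,000 zł) = 117,000 zł − 37,875 zł = 79,125 zł
  Base: 571,500 zł − 79,125 zł = 492,375 zł
  492,375 zł × 28% = 137,865 zł

137,865 zł > 37,705 zł, so the alternative floor tax is the binding amount.

137,865 zł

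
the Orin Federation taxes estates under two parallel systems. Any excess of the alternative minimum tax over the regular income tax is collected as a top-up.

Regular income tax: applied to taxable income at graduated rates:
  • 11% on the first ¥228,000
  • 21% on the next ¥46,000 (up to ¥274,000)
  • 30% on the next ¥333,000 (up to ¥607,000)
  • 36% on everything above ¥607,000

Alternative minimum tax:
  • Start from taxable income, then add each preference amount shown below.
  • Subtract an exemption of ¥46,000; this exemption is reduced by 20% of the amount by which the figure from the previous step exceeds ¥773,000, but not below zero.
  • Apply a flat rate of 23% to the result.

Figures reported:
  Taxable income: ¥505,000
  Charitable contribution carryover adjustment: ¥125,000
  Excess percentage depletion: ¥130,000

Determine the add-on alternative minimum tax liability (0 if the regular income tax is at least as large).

¥60,180

Regular income tax:
  ¥228,000 × 11% = ¥25,080
  ¥46,000 × 21% = ¥9,660
  ¥231,000 × 30% = ¥69,300
  → ¥104,040

Alternative minimum tax:
  Adjusted income: ¥505,000 + ¥125,000 + ¥130,000 = ¥760,000
  Exemption: ¥760,000 ≤ ¥773,000, so full ¥46,000 applies
  Base: ¥760,000 − ¥46,000 = ¥714,000
  ¥714,000 × 23% = ¥164,220

Excess of alternative minimum tax over regular income tax: ¥164,220 − ¥104,040 = ¥60,180.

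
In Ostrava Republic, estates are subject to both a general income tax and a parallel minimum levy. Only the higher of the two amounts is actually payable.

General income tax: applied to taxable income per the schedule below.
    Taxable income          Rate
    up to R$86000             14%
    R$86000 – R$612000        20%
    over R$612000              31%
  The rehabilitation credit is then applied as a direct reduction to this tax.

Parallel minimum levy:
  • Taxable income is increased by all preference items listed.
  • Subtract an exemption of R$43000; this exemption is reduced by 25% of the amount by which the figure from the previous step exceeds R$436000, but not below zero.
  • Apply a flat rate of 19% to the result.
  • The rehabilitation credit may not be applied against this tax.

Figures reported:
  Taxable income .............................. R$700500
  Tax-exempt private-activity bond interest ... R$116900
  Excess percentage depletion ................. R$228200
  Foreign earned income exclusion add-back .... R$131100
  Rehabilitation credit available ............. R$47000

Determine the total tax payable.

General income tax:
  R$86000 × 14% = R$12040
  R$526000 × 20% = R$105200
  R$88500 × 31% = R$27435
  → R$144675
  Less rehabilitation credit R$47000 → R$97675

Parallel minimum levy:
  Adjusted income: R$700500 + R$116900 + R$228200 + R$131100 = R$1176700
  Exemption: 25% × (R$1176700 − R$436000) = R$185175 ≥ R$43000, so the exemption is fully phased out
  Base: R$1176700 − R$0 = R$1176700
  R$1176700 × 19% = R$223573

R$223573 > R$97675, so the parallel minimum levy is the binding amount.

R$223573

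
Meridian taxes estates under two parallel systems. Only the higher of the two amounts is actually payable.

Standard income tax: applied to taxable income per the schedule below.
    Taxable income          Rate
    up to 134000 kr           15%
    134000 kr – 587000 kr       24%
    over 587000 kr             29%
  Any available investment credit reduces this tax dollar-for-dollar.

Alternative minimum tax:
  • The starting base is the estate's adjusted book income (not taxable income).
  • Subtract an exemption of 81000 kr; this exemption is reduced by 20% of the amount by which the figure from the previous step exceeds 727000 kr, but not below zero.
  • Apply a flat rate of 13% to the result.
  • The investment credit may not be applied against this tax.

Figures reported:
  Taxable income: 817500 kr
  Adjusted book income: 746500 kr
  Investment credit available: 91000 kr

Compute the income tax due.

104665 kr

Standard income tax:
  134000 kr × 15% = 20100 kr
  453000 kr × 24% = 108720 kr
  230500 kr × 29% = 66845 kr
  → 195665 kr
  Less investment credit 91000 kr → 104665 kr

Alternative minimum tax:
  Base (adjusted book income): 746500 kr
  Exemption: 81000 kr − 20% × (746500 kr − 727000 kr) = 81000 kr − 3900 kr = 77100 kr
  Base: 746500 kr − 77100 kr = 669400 kr
  669400 kr × 13% = 87022 kr

104665 kr > 87022 kr, so the standard income tax governs.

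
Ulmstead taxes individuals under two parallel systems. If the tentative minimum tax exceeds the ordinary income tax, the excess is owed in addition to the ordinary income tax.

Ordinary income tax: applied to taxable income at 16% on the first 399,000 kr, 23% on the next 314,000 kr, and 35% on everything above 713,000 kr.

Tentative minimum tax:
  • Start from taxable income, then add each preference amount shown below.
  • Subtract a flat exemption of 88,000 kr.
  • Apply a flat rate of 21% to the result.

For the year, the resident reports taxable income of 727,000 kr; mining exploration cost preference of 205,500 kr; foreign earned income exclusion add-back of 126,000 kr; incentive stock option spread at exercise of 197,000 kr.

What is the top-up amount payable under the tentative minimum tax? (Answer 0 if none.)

Ordinary income tax:
  399,000 kr × 16% = 63,840 kr
  314,000 kr × 23% = 72,220 kr
  14,000 kr × 35% = 4,900 kr
  → 140,960 kr

Tentative minimum tax:
  Adjusted income: 727,000 kr + 205,500 kr + 126,000 kr + 197,000 kr = 1,255,500 kr
  Less exemption 88,000 kr → base 1,167,500 kr
  1,167,500 kr × 21% = 245,175 kr

Excess of tentative minimum tax over ordinary income tax: 245,175 kr − 140,960 kr = 104,215 kr.

104,215 kr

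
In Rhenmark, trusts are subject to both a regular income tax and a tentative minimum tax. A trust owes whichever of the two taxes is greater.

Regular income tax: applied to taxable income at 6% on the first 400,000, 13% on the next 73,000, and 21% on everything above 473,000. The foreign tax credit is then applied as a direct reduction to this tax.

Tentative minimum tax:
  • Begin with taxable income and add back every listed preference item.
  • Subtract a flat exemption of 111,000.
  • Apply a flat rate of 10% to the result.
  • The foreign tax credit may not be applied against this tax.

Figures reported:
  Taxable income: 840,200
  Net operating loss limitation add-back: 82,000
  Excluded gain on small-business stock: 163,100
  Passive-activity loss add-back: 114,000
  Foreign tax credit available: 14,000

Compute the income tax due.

108,830

Regular income tax:
  400,000 × 6% = 24,000
  73,000 × 13% = 9,490
  367,200 × 21% = 77,112
  → 110,602
  Less foreign tax credit 14,000 → 96,602

Tentative minimum tax:
  Adjusted income: 840,200 + 82,000 + 163,100 + 114,000 = 1,199,300
  Less exemption 111,000 → base 1,088,300
  1,088,300 × 10% = 108,830

108,830 > 96,602, so the tentative minimum tax is the binding amount.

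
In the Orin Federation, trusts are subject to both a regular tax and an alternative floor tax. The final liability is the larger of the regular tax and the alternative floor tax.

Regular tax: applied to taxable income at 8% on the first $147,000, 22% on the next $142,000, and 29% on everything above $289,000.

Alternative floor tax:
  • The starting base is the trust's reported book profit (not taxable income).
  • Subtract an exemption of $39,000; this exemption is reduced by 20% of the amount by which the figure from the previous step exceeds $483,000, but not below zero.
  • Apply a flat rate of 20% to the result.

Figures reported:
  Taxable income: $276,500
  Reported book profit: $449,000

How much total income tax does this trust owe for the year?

$82,000

Regular tax:
  $147,000 × 8% = $11,760
  $129,500 × 22% = $28,490
  → $40,250

Alternative floor tax:
  Base (reported book profit): $449,000
  Exemption: $449,000 ≤ $483,000, so full $39,000 applies
  Base: $449,000 − $39,000 = $410,000
  $410,000 × 20% = $82,000

$82,000 > $40,250, so the alternative floor tax is the binding amount.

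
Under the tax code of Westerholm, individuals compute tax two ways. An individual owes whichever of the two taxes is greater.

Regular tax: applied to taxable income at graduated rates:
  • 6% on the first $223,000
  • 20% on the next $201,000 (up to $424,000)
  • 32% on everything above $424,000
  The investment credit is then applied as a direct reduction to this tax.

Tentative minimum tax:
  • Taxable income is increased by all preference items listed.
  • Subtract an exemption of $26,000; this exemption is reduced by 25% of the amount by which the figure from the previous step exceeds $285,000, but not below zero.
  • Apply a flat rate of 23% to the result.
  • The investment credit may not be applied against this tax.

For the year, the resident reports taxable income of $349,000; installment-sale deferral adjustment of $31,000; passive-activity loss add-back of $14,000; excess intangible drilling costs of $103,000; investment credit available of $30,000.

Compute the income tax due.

Regular tax:
  $223,000 × 6% = $13,380
  $126,000 × 20% = $25,200
  → $38,580
  Less investment credit $30,000 → $8,580

Tentative minimum tax:
  Adjusted income: $349,000 + $31,000 + $14,000 + $103,000 = $497,000
  Exemption: 25% × ($497,000 − $285,000) = $53,000 ≥ $26,000, so the exemption is fully phased out
  Base: $497,000 − $0 = $497,000
  $497,000 × 23% = $114,310

$114,310 > $8,580, so the tentative minimum tax is the binding amount.

$114,310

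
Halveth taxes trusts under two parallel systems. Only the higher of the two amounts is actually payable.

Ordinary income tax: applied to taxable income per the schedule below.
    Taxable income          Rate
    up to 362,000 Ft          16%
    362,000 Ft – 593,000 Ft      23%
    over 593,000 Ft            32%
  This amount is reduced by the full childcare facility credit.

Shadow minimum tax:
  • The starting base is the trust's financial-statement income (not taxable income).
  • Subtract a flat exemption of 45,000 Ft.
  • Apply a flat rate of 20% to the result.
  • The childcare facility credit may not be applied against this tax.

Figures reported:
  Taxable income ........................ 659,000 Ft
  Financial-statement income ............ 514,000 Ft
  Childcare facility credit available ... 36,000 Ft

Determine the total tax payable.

96,170 Ft

Shadow minimum tax:
  Base (financial-statement income): 514,000 Ft
  Less exemption 45,000 Ft → base 469,000 Ft
  469,000 Ft × 20% = 93,800 Ft

Ordinary income tax:
  362,000 Ft × 16% = 57,920 Ft
  231,000 Ft × 23% = 53,130 Ft
  66,000 Ft × 32% = 21,120 Ft
  → 132,170 Ft
  Less childcare facility credit 36,000 Ft → 96,170 Ft

96,170 Ft > 93,800 Ft, so the ordinary income tax governs.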